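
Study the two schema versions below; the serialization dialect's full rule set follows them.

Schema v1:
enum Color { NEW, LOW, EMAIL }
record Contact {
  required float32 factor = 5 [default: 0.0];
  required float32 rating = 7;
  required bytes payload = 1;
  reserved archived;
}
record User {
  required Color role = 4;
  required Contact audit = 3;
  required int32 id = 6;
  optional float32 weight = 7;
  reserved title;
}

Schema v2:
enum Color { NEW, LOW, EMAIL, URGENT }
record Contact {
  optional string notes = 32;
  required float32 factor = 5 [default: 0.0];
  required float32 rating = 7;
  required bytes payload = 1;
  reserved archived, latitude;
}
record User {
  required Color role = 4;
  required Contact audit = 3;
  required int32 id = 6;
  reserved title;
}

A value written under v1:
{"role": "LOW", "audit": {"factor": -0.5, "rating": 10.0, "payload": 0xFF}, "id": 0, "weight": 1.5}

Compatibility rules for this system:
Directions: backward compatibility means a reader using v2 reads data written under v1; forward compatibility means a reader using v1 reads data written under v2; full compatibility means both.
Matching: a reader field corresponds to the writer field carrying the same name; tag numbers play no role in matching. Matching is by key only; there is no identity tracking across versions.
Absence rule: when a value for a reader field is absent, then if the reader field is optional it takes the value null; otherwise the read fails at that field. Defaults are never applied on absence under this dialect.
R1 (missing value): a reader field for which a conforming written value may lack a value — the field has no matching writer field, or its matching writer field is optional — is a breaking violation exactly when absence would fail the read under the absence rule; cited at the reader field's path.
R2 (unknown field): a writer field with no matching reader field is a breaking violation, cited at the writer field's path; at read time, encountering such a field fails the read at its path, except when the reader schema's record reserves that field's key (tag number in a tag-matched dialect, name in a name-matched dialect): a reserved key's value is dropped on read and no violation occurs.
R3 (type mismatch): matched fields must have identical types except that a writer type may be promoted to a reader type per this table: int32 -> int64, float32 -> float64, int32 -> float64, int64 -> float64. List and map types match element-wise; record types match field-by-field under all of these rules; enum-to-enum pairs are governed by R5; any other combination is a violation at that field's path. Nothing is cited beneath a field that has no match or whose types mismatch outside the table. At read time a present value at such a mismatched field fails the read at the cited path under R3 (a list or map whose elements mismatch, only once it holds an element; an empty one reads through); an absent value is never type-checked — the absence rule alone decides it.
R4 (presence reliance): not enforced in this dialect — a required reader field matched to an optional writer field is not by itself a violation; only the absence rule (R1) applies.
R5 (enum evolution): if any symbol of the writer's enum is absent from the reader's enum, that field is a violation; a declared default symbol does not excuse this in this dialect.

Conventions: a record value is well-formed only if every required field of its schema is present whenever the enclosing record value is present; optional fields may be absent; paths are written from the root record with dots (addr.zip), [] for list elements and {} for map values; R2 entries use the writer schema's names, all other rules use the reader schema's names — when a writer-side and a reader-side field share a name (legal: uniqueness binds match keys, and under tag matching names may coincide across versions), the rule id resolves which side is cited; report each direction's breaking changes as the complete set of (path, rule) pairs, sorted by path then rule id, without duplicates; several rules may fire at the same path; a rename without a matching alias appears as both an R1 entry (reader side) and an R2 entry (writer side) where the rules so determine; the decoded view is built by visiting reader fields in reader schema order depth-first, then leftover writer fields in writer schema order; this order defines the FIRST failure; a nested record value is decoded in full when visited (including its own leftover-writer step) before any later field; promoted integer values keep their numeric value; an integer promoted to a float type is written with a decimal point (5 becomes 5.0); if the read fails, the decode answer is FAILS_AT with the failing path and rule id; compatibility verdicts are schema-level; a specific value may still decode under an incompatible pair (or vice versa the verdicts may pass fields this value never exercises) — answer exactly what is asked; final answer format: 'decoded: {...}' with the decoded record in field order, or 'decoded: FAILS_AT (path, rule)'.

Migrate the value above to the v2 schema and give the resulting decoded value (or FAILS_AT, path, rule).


decoded: FAILS_AT (weight, R2)

the writer's type comes first in each User pair
decode (reader v2):
  role := "LOW"
  audit.notes := null (absent, optional -> null)
  audit.factor := -0.5
  audit.rating := 10.0
  audit.payload := 0xFF
  id := 0
  read fails at weight under R2 (unknown field)
  => FAILS_AT (weight, R2)
remaining User differences; none change what is asked:
  enum Color (field role in record User): symbol URGENT added -> schema-level compatibility only; this User value's decode is unchanged
  added field notes to record Contact: optional string, tag 32 (in v2 it sits immediately before factor) -> schema-level compatibility only; this User value's decode is unchanged


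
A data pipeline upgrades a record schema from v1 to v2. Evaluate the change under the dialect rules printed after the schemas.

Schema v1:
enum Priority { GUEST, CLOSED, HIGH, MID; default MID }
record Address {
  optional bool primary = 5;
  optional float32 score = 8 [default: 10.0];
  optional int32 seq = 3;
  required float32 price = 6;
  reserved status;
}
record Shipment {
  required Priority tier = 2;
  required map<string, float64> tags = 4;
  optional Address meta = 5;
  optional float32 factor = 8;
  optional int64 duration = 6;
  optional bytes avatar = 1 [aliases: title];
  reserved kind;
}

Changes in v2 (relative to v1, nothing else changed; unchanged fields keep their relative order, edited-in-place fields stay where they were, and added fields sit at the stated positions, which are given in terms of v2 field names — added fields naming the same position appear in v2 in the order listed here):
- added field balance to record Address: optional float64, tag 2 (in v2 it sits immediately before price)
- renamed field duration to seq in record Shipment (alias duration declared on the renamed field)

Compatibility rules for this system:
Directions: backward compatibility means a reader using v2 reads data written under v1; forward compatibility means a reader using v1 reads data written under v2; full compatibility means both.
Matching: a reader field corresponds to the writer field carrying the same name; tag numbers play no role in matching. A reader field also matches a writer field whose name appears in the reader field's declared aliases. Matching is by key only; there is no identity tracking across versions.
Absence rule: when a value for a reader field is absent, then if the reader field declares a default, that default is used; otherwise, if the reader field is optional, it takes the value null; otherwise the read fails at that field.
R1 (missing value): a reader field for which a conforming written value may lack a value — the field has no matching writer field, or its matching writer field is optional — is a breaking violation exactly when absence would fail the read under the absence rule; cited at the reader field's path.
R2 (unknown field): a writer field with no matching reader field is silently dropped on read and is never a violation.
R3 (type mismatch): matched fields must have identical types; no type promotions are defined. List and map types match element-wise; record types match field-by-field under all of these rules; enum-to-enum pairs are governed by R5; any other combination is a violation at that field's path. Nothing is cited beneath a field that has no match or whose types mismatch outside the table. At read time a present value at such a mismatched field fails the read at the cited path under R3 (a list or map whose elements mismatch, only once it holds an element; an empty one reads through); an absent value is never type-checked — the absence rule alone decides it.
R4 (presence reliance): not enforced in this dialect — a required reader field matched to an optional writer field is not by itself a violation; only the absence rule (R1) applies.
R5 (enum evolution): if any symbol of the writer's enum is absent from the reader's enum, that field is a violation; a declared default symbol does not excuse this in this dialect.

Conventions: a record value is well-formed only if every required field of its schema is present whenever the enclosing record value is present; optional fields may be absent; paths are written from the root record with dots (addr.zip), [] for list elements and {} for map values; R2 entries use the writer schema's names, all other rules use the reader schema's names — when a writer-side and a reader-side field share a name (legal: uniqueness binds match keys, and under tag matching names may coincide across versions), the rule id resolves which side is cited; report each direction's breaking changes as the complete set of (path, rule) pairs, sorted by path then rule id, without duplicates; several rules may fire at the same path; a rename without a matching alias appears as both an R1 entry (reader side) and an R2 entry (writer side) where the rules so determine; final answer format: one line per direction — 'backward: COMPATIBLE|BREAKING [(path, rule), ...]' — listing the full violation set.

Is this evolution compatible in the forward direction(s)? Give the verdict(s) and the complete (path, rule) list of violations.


forward: COMPATIBLE []

arrows below run writer -> reader for Shipment
checking forward for Shipment: reader v1 against writer v2:
  tier <- tier (Priority -> Priority, writer required)
  tags <- tags (map<string, float64> -> map<string, float64>, writer required)
  meta <- meta (Address -> Address, writer optional)
  factor <- factor (float32 -> float32, writer optional)
  duration has no writer counterpart
  avatar <- avatar (bytes -> bytes, writer optional)
  leftover writer field: seq
  meta.primary <- meta.primary (bool -> bool, writer optional)
  meta.score <- meta.score (float32 -> float32, writer optional)
  meta.seq <- meta.seq (int32 -> int32, writer optional)
  meta.price <- meta.price (float32 -> float32, writer required)
  leftover writer field: meta.balance
  nothing fires on Shipment: forward is COMPATIBLE
diffs on Shipment not affecting the asked answer:
  added field balance to record Address: optional float64, tag 2 (in v2 it sits immediately before price) -> no rule fires on it in Shipment's dialect; the asked verdict holds
  renamed field duration to seq in record Shipment (alias duration declared on the renamed field) -> no rule fires on it in Shipment's dialect; the asked verdict holds


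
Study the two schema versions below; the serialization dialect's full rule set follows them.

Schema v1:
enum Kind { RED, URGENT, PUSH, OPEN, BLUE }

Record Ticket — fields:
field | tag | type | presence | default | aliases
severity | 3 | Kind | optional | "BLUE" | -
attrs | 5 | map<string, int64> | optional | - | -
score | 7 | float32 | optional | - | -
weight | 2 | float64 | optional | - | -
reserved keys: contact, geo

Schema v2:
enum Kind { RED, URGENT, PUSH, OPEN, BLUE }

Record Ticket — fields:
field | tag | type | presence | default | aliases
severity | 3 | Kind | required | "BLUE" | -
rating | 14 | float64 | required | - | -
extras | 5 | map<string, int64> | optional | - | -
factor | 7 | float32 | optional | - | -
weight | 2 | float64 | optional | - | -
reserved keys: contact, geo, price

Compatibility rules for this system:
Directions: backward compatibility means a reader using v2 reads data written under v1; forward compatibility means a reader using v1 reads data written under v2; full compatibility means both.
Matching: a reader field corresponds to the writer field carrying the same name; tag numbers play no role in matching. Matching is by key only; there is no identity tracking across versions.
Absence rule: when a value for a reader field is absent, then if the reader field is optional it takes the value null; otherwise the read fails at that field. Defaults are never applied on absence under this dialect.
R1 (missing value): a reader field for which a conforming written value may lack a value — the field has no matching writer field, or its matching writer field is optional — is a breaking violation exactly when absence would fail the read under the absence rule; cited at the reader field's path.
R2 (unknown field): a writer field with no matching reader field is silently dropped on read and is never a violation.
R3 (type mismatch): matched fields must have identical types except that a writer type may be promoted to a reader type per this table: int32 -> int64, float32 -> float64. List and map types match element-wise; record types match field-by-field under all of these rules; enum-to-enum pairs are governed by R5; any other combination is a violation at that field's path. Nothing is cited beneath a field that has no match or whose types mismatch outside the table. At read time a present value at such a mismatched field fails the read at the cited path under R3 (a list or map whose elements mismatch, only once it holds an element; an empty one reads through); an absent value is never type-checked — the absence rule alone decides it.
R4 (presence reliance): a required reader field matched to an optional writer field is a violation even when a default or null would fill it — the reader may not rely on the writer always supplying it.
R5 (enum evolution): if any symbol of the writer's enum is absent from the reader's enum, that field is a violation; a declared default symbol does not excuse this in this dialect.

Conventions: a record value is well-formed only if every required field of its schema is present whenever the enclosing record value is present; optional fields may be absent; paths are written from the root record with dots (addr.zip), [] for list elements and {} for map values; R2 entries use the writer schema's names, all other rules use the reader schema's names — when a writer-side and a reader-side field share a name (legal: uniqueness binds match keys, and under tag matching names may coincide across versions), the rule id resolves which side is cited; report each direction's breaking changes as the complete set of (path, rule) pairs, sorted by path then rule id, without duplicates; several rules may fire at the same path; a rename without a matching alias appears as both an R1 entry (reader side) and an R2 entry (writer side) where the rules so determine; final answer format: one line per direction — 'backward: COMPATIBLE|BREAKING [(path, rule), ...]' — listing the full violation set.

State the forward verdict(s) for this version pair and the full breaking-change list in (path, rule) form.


forward: COMPATIBLE []

in Ticket below, arrows point writer -> reader
forward for Ticket (reader v1, writer v2):
  severity: Kind -> Kind, writer required; from severity
  attrs: no writer match
  score: no writer match
  weight: float64 -> float64, writer optional; from weight
  rating (writer side), unknown to reader
  extras (writer side), unknown to reader
  factor (writer side), unknown to reader
  => forward: COMPATIBLE
checking off the Ticket differences that do not matter here:
  renamed field score to factor in record Ticket -> triggers nothing under Ticket's printed rules — same verdict
  renamed field attrs to extras in record Ticket -> triggers nothing under Ticket's printed rules — same verdict
  added field rating to record Ticket: required float64, tag 14 (in v2 it sits immediately before extras) -> affects backward compatibility only, which is not asked
  field severity in record Ticket: optional changed to required -> affects backward compatibility only, which is not asked


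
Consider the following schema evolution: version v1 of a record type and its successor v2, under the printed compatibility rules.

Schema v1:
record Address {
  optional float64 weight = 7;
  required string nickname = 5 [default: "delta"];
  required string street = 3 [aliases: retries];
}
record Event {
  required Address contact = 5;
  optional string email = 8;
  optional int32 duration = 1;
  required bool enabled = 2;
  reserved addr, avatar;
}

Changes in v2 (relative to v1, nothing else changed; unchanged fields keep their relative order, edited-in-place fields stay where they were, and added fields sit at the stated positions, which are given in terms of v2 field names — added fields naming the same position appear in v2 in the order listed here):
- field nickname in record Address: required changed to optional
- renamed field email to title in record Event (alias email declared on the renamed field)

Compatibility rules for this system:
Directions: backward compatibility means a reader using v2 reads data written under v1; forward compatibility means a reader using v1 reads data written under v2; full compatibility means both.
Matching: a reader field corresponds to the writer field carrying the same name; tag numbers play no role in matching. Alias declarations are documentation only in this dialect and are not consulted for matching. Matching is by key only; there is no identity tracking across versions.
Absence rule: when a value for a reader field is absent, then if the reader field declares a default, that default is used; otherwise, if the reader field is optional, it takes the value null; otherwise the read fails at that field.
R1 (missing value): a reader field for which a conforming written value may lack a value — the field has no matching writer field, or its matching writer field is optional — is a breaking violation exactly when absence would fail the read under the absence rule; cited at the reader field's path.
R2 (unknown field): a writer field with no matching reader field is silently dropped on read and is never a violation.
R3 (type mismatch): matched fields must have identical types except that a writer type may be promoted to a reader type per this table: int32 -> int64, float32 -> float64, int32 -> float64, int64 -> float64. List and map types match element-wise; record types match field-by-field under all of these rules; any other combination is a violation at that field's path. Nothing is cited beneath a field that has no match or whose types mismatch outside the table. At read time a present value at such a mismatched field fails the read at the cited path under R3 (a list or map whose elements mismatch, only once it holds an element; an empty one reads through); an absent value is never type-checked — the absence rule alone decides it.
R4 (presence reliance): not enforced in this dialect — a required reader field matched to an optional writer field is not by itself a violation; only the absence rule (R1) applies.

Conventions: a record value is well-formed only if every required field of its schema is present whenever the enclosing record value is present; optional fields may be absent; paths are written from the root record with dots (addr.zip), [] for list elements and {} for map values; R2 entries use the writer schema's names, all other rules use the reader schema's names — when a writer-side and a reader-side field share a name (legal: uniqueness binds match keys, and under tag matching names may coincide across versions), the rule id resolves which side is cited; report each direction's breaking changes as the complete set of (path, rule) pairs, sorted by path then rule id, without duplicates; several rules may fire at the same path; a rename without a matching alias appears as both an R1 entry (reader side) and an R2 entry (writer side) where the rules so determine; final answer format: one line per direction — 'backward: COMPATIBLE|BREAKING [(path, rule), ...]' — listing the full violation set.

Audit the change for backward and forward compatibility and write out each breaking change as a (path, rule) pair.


arrows below run writer -> reader for Event
backward analysis of Event with v2 as reader and v1 as writer:
  contact <- contact (Address -> Address, writer required)
  no writer field matches reader title
  duration <- duration (int32 -> int32, writer optional)
  enabled <- enabled (bool -> bool, writer required)
  writer email: unknown to reader
  contact.weight <- contact.weight (float64 -> float64, writer optional)
  contact.nickname <- contact.nickname (string -> string, writer required)
  contact.street <- contact.street (string -> string, writer required)
  => backward: COMPATIBLE
forward analysis of Event with v1 as reader and v2 as writer:
  contact <- contact (Address -> Address, writer required)
  no writer field matches reader email
  duration <- duration (int32 -> int32, writer optional)
  enabled <- enabled (bool -> bool, writer required)
  writer title: unknown to reader
  contact.weight <- contact.weight (float64 -> float64, writer optional)
  contact.nickname <- contact.nickname (string -> string, writer optional)
  contact.street <- contact.street (string -> string, writer required)
  => forward: COMPATIBLE

backward: COMPATIBLE []; forward: COMPATIBLE []


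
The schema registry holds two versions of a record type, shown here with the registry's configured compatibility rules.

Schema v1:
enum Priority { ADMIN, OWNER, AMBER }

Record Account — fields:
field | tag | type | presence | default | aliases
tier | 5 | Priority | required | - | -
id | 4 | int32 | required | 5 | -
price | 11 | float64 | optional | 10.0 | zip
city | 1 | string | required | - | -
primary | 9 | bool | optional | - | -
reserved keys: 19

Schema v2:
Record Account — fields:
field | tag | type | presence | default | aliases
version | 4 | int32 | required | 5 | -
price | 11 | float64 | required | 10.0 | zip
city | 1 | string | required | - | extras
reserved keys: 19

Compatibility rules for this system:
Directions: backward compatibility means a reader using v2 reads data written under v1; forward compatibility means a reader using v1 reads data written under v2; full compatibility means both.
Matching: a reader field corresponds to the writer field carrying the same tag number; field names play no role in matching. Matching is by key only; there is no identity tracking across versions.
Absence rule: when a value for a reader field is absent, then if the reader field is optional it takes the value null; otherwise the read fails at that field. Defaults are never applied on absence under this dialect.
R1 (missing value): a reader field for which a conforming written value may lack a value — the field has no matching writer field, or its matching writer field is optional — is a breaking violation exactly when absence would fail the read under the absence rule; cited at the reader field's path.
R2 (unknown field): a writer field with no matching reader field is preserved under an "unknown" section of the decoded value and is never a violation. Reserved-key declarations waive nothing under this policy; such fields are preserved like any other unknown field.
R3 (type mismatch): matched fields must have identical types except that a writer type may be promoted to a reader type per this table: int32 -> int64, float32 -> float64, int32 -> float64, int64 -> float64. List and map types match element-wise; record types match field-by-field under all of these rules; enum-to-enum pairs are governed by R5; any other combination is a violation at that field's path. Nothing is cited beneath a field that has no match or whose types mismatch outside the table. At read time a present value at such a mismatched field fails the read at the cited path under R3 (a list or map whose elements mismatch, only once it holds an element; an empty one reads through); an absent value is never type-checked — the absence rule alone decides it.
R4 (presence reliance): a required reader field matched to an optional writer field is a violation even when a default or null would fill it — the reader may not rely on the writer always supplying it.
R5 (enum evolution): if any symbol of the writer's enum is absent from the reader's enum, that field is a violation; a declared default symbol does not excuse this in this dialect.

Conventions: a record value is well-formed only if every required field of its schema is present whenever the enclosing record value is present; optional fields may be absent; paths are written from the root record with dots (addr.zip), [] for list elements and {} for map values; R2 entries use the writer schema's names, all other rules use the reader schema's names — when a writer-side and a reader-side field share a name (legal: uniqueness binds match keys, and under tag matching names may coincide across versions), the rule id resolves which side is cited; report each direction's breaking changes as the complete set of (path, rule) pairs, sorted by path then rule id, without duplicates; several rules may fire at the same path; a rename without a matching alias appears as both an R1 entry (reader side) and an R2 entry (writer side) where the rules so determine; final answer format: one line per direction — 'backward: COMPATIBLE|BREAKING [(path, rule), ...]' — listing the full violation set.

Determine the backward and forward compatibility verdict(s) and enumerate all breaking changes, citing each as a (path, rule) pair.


backward: BREAKING [(price, R1), (price, R4)]; forward: BREAKING [(tier, R1)]

arrows below run writer -> reader for Account
backward for Account (reader v2, writer v1):
  int32 -> int32, writer required: version aligns to id
  float64 -> float64, writer optional: price aligns to price
  string -> string, writer required: city aligns to city
  leftover writer field: tier
  leftover writer field: primary
  violation R1 at price
  violation R4 at price
  => backward verdict for Account: BREAKING, 2 violation(s)
forward for Account (reader v1, writer v2):
  tier: no writer-side match
  int32 -> int32, writer required: id aligns to version
  float64 -> float64, writer required: price aligns to price
  string -> string, writer required: city aligns to city
  primary: no writer-side match
  violation R1 at tier
  => forward verdict for Account: BREAKING, 1 violation(s)


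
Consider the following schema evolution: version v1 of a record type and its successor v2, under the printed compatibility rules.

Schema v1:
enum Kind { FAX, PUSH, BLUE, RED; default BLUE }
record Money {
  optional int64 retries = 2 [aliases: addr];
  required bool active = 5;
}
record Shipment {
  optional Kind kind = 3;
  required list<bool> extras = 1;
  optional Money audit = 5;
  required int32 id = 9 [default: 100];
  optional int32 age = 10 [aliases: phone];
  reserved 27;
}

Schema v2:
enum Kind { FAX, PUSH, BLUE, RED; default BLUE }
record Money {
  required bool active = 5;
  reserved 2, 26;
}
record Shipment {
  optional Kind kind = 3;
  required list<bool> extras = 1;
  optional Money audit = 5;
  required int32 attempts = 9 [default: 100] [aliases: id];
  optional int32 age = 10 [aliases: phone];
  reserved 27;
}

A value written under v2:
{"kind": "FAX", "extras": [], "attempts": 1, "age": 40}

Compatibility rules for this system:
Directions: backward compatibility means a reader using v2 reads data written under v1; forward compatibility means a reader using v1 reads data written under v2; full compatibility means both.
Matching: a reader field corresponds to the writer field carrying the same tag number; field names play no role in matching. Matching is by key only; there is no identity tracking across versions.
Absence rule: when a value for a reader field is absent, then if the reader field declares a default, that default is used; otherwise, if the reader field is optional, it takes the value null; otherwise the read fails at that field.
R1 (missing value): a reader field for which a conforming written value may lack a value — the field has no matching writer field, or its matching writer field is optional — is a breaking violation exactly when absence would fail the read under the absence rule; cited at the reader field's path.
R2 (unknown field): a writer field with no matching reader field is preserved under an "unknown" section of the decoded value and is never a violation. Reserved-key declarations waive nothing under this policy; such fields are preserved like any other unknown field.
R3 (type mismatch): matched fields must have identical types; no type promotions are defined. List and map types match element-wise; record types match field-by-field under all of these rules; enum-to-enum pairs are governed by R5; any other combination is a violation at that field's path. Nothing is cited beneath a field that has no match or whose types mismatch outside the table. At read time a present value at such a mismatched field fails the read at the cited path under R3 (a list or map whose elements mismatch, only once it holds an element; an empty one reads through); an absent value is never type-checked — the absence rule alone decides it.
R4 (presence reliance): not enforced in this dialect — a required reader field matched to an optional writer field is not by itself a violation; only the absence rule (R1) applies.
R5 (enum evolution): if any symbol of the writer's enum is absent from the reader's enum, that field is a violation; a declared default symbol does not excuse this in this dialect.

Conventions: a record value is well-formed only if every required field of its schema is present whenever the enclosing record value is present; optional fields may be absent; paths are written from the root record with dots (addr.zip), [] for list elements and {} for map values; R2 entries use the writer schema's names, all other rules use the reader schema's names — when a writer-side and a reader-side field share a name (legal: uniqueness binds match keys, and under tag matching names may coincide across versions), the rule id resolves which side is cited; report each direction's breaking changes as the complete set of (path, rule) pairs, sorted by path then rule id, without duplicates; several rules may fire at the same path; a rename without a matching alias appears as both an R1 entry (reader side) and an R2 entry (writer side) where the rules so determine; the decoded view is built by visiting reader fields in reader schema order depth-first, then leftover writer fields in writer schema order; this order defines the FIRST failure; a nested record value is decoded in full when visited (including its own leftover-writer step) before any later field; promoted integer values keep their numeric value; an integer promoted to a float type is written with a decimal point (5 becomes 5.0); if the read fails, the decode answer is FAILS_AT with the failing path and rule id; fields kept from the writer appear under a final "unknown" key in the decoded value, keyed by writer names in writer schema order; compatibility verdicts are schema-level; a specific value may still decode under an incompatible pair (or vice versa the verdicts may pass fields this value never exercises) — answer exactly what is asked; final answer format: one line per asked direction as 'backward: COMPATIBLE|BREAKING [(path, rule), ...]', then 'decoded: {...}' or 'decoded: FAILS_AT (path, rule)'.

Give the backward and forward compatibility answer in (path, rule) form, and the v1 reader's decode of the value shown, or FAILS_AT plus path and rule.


backward: COMPATIBLE []; forward: COMPATIBLE []; decoded: {"kind": "FAX", "extras": [], "audit": null, "id": 1, "age": 40}

arrows below run writer -> reader for Shipment
checking backward for Shipment: reader v2 against writer v1:
  kind: Kind -> Kind, writer optional; from kind
  extras: list<bool> -> list<bool>, writer required; from extras
  audit: Money -> Money, writer optional; from audit
  attempts: int32 -> int32, writer required; from id
  age: int32 -> int32, writer optional; from age
  audit.active: bool -> bool, writer required; from audit.active
  writer audit.retries: unknown to reader
  => backward: COMPATIBLE
checking forward for Shipment: reader v1 against writer v2:
  kind: Kind -> Kind, writer optional; from kind
  extras: list<bool> -> list<bool>, writer required; from extras
  audit: Money -> Money, writer optional; from audit
  id: int32 -> int32, writer required; from attempts
  age: int32 -> int32, writer optional; from age
  no writer field matches reader audit.retries
  audit.active: bool -> bool, writer required; from audit.active
  => forward: COMPATIBLE
decode walk for Shipment under reader schema v1:
  kind := "FAX"
  extras := []
  audit := null (not supplied -> null)
  id := 1 (from writer attempts)
  age := 40
  => decoded: {"kind": "FAX", "extras": [], "audit": null, "id": 1, "age": 40}


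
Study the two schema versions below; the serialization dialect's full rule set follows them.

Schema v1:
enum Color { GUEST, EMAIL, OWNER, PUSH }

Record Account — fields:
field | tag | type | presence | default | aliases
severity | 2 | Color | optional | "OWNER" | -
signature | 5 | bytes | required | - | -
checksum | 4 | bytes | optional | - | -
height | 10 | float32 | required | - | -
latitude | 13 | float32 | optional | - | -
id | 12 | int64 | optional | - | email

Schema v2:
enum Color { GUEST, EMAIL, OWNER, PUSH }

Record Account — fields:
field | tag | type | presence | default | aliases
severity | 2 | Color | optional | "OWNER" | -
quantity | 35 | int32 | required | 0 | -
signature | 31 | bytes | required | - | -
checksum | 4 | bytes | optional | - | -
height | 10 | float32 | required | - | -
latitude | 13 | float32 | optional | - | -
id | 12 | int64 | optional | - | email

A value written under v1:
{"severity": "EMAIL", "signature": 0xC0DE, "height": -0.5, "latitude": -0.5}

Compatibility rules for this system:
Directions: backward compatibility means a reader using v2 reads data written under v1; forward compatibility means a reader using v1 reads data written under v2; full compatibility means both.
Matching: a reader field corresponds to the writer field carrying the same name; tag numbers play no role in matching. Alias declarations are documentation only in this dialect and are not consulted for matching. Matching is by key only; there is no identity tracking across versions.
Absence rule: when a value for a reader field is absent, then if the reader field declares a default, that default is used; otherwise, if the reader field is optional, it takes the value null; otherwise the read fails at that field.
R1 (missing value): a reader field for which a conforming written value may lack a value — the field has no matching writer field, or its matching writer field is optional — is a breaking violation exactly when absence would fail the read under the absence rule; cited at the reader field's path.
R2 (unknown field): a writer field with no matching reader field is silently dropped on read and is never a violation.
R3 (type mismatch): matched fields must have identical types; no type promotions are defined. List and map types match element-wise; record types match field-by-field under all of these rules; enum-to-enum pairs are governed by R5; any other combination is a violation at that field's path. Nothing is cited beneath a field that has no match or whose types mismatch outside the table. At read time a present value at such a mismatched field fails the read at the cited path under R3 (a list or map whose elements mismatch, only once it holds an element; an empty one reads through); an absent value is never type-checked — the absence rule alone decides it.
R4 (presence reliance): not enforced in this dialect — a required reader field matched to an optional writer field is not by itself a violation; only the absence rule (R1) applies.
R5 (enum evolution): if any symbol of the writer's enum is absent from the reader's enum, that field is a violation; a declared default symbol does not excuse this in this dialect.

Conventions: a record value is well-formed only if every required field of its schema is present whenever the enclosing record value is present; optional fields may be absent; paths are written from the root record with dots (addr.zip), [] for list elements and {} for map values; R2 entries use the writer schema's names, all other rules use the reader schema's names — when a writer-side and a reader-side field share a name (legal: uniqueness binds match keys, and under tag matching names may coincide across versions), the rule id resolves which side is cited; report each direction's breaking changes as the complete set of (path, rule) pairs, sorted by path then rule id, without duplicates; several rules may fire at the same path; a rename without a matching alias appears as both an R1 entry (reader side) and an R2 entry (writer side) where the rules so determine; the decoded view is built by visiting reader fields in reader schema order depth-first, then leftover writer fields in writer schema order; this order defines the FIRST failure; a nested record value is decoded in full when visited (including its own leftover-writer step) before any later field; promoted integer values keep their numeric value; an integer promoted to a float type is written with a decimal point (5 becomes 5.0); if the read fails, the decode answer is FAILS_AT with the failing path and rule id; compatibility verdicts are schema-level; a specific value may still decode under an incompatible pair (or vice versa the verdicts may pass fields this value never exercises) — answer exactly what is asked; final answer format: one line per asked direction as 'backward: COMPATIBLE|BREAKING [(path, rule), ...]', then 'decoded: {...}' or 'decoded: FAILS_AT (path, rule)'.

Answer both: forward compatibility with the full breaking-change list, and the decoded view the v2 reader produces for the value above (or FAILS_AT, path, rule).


forward: COMPATIBLE []; decoded: {"severity": "EMAIL", "quantity": 0, "signature": 0xC0DE, "checksum": null, "height": -0.5, "latitude": -0.5, "id": null}

in Account below, arrows point writer -> reader
forward pass over Account, reader schema v1, writer schema v2:
  Color -> Color, writer optional: severity aligns to severity
  bytes -> bytes, writer required: signature aligns to signature
  bytes -> bytes, writer optional: checksum aligns to checksum
  float32 -> float32, writer required: height aligns to height
  float32 -> float32, writer optional: latitude aligns to latitude
  int64 -> int64, writer optional: id aligns to id
  leftover writer field: quantity
  nothing fires on Account: forward is COMPATIBLE
decode (reader v2):
  severity := "EMAIL"
  quantity := 0 (absent -> default)
  signature := 0xC0DE
  checksum := null (absent, optional -> null)
  height := -0.5
  latitude := -0.5
  id := null (absent, optional -> null)
  => decoded: {"severity": "EMAIL", "quantity": 0, "signature": 0xC0DE, "checksum": null, "height": -0.5, "latitude": -0.5, "id": null}
ruling out the remaining Account differences:
  field signature in record Account: tag 5 changed to 31 -> no rule fires on it in Account's dialect; the asked verdict holds


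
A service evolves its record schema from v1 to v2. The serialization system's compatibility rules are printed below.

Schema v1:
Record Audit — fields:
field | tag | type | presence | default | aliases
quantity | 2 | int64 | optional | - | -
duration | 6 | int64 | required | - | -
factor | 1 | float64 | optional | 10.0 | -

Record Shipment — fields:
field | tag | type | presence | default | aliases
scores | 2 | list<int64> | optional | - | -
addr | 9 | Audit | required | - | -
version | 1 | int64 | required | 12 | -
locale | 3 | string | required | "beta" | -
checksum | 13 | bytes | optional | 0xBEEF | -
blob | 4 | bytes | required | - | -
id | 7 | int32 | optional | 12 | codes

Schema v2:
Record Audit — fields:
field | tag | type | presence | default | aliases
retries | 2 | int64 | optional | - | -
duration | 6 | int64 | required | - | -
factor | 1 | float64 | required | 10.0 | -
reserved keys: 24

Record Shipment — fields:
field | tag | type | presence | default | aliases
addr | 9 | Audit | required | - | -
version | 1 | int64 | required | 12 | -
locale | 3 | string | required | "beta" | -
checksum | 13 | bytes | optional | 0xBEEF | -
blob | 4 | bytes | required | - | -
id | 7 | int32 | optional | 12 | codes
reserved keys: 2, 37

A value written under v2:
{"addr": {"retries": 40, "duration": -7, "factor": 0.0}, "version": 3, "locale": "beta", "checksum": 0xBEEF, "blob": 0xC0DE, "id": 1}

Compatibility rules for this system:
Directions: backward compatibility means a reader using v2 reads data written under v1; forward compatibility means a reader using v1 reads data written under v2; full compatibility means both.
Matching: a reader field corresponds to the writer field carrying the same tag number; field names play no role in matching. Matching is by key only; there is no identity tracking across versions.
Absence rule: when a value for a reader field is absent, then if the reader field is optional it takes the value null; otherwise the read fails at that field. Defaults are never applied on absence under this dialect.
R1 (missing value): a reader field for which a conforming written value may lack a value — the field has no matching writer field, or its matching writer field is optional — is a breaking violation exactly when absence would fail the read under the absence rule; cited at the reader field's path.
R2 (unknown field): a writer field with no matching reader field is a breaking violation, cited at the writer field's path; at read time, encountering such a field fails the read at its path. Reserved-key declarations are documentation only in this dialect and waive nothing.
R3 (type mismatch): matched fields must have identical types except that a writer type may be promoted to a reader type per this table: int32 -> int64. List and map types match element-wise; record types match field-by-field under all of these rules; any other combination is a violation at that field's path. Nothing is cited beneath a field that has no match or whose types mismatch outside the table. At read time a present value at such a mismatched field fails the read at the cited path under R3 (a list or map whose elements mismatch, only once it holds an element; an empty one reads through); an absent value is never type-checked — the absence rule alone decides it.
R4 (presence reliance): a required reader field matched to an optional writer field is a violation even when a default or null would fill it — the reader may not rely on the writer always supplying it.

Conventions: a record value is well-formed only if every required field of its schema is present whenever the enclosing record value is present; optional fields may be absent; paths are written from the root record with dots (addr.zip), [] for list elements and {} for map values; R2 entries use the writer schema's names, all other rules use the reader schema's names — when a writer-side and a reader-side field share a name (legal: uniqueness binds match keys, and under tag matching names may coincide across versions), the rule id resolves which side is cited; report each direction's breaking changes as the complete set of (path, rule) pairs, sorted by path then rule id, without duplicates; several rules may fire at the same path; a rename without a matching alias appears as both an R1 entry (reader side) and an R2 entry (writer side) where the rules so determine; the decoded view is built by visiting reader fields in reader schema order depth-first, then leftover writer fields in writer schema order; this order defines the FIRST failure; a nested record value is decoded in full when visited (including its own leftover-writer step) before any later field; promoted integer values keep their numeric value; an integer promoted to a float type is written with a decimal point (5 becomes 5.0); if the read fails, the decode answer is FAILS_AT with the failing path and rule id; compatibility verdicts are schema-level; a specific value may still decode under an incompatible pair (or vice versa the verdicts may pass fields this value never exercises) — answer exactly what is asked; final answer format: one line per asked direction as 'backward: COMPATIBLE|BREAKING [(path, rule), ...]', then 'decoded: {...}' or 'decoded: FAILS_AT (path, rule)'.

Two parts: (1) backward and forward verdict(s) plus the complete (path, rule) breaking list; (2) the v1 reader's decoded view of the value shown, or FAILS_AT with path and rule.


each type pair in Shipment: writer, then reader
checking backward for Shipment: reader v2 against writer v1:
  addr: paired with writer addr (Audit -> Audit; writer required)
  version: paired with writer version (int64 -> int64; writer required)
  locale: paired with writer locale (string -> string; writer required)
  checksum: paired with writer checksum (bytes -> bytes; writer optional)
  blob: paired with writer blob (bytes -> bytes; writer required)
  id: paired with writer id (int32 -> int32; writer optional)
  leftover writer field: scores
  addr.retries: paired with writer addr.quantity (int64 -> int64; writer optional)
  addr.duration: paired with writer addr.duration (int64 -> int64; writer required)
  addr.factor: paired with writer addr.factor (float64 -> float64; writer optional)
  R1 fires at addr.factor
  R4 fires at addr.factor
  R2 fires at scores
  backward on Shipment therefore BREAKING (3)
checking forward for Shipment: reader v1 against writer v2:
  scores: no writer match
  addr: paired with writer addr (Audit -> Audit; writer required)
  version: paired with writer version (int64 -> int64; writer required)
  locale: paired with writer locale (string -> string; writer required)
  checksum: paired with writer checksum (bytes -> bytes; writer optional)
  blob: paired with writer blob (bytes -> bytes; writer required)
  id: paired with writer id (int32 -> int32; writer optional)
  addr.quantity: paired with writer addr.retries (int64 -> int64; writer optional)
  addr.duration: paired with writer addr.duration (int64 -> int64; writer required)
  addr.factor: paired with writer addr.factor (float64 -> float64; writer required)
  => no violations; forward on Shipment: COMPATIBLE
migrating the Shipment value to v1:
  scores := null (not supplied -> null)
  addr.quantity := 40 (from writer retries)
  addr.duration := -7
  addr.factor := 0.0
  version := 3
  locale := "beta"
  checksum := 0xBEEF
  blob := 0xC0DE
  id := 1
  => decoded: {"scores": null, "addr": {"quantity": 40, "duration": -7, "factor": 0.0}, "version": 3, "locale": "beta", "checksum": 0xBEEF, "blob": 0xC0DE, "id": 1}

backward: BREAKING [(addr.factor, R1), (addr.factor, R4), (scores, R2)]; forward: COMPATIBLE []; decoded: {"scores": null, "addr": {"quantity": 40, "duration": -7, "factor": 0.0}, "version": 3, "locale": "beta", "checksum": 0xBEEF, "blob": 0xC0DE, "id": 1}
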